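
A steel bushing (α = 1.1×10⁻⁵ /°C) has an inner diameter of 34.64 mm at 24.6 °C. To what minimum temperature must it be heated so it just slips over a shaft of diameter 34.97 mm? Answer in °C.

T = 891 °C

Required Δd = 34.97 − 34.64 = 0.33 mm
Δd = αd₀ΔT ⇒ ΔT = Δd/(αd₀) = 0.33 / (1.1×10⁻⁵ × 34.64) = 866.05 K
T_min = 24.6 + 866.05 = 890.65 °C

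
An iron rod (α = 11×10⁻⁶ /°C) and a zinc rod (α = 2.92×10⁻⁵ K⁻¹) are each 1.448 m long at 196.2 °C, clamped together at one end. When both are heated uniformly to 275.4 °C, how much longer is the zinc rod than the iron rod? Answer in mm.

ΔT = 79.2 K
iron: ΔL = 11×10⁻⁶ × 1.448 m × 79.2 = 1.2615×10⁻³ m = 1.2615 mm
zinc: ΔL = 2.92×10⁻⁵ × 1.448 m × 79.2 = 3.3487×10⁻³ m = 3.3487 mm
difference = 3.3487 − 1.2615 = 2.0872 mm

2.09 mm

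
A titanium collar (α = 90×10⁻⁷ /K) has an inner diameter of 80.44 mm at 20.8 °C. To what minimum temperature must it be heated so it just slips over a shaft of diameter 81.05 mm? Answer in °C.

T = 863 °C

Required Δd = 81.05 − 80.44 = 0.61 mm
Δd = αd₀ΔT ⇒ ΔT = Δd/(αd₀) = 0.61 / (90×10⁻⁷ × 80.44) = 842.59 K
T_min = 20.8 + 842.59 = 863.39 °C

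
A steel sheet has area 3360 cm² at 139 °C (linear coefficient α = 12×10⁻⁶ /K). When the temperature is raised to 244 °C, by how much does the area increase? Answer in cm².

ΔA = 8.47 cm²

Area coefficient ≈ 2α; |ΔT| = 105 K
ΔA = 2αA₀ΔT = 2(12×10⁻⁶)(3360)(105) = 8.47 cm²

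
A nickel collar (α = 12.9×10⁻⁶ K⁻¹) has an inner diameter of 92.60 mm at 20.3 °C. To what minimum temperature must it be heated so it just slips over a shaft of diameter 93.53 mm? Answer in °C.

Required Δd = 93.53 − 92.60 = 0.93 mm
Δd = αd₀ΔT ⇒ ΔT = Δd/(αd₀) = 0.93 / (12.9×10⁻⁶ × 92.60) = 778.54 K
T_min = 20.3 + 778.54 = 798.84 °C

T = 799 °C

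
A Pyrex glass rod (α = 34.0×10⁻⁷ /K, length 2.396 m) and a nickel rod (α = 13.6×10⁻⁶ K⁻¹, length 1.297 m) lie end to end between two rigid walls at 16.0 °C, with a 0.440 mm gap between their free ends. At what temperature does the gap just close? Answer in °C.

Gap closes when ΔL₁ + ΔL₂ = 0.440 mm = 4.40×10⁻⁴ m
(α₁L₁ + α₂L₂)ΔT = g
α₁L₁ + α₂L₂ = 34.0×10⁻⁷×2.396 + 13.6×10⁻⁶×1.297 = 2.57856×10⁻⁵ m/K
ΔT = 4.40×10⁻⁴ / 2.57856×10⁻⁵ = 17.064 K
T = 16.0 + 17.064 = 33.064 °C

T = 33.1 °C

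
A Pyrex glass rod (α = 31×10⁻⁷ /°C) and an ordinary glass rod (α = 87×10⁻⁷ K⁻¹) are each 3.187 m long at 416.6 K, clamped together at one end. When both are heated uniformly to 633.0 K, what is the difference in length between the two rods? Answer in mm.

ΔT = 216.4 K
Pyrex glass: ΔL = 31×10⁻⁷ × 3.187 m × 216.4 = 2.1380×10⁻³ m = 2.1380 mm
ordinary glass: ΔL = 87×10⁻⁷ × 3.187 m × 216.4 = 6.0001×10⁻³ m = 6.0001 mm
difference = 6.0001 − 2.1380 = 3.8621 mm

3.86 mm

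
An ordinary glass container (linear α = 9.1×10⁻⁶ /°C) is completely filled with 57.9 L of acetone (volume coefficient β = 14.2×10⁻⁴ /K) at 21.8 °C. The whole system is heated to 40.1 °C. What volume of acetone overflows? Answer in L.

1.48 L

The container also expands: β_container ≈ 3α = 2.73×10⁻⁵ /K
Net overflow = V₀(β_liq − 3α_cont)ΔT
β − 3α = 1.42×10⁻³ − 2.73×10⁻⁵ = 1.3927×10⁻³ /K; ΔT = 18.3 K
ΔV = 57.9 × 1.3927×10⁻³ × 18.3 = 1.48 L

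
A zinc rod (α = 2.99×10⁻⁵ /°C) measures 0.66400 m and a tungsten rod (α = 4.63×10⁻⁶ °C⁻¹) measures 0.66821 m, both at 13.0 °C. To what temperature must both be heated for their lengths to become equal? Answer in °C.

Equal length when α₁L₁ΔT − α₂L₂ΔT = L₂ − L₁ = 4.21×10⁻³ m
α₁L₁ = 1.98536×10⁻⁵, α₂L₂ = 3.0938123×10⁻⁶ → Δ(αL) = 1.67597877×10⁻⁵ m/K
ΔT = 4.21×10⁻³ / 1.67597877×10⁻⁵ = 251.196 K, so T = 13.0 + 251.196 = 264.196 °C

T = 264.2 °C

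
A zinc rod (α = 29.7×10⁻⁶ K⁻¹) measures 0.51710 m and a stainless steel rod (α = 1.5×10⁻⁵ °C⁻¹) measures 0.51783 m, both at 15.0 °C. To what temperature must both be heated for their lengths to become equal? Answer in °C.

T = 111.2 °C

L₁(1 + α₁ΔT) = L₂(1 + α₂ΔT) ⇒ ΔT = (L₂ − L₁)/(α₁L₁ − α₂L₂)
L₂ − L₁ = 0.51783 − 0.51710 = 7.30×10⁻⁴ m
α₁L₁ − α₂L₂ = 29.7×10⁻⁶×0.51710 − 1.5×10⁻⁵×0.51783 = 7.59042×10⁻⁶ m/K
ΔT = 7.30×10⁻⁴ / 7.59042×10⁻⁶ = 96.174 K
T = 15.0 + 96.174 = 111.174 °C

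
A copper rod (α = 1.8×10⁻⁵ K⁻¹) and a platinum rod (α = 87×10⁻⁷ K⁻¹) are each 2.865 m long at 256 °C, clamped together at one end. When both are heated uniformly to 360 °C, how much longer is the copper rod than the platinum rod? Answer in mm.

2.77 mm

ΔT = 104 K
copper: ΔL = 1.8×10⁻⁵ × 2.865 m × 104 = 5.3633×10⁻³ m = 5.3633 mm
platinum: ΔL = 87×10⁻⁷ × 2.865 m × 104 = 2.5923×10⁻³ m = 2.5923 mm
difference = 5.3633 − 2.5923 = 2.7710 mm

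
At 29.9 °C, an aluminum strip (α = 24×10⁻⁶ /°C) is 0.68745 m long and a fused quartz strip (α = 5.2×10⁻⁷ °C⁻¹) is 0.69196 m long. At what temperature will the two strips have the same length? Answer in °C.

T = 309.3 °C

L₁(1 + α₁ΔT) = L₂(1 + α₂ΔT) ⇒ ΔT = (L₂ − L₁)/(α₁L₁ − α₂L₂)
L₂ − L₁ = 0.69196 − 0.68745 = 4.51×10⁻³ m
α₁L₁ − α₂L₂ = 24×10⁻⁶×0.68745 − 5.2×10⁻⁷×0.69196 = 1.61389808×10⁻⁵ m/K
ΔT = 4.51×10⁻³ / 1.61389808×10⁻⁵ = 279.448 K
T = 29.9 + 279.448 = 309.348 °C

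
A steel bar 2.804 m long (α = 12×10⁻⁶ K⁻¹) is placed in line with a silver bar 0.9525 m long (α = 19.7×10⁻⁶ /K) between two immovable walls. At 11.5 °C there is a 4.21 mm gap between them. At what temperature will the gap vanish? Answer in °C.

α₁L₁ = 3.3648×10⁻⁵ m/K, α₂L₂ = 1.876425×10⁻⁵ m/K → total 5.241225×10⁻⁵ m/K
ΔT = g/(α₁L₁+α₂L₂) = 4.21×10⁻³ / 5.241225×10⁻⁵ = 80.325 K
T = 11.5 + 80.325 = 91.825 °C

T = 91.8 °C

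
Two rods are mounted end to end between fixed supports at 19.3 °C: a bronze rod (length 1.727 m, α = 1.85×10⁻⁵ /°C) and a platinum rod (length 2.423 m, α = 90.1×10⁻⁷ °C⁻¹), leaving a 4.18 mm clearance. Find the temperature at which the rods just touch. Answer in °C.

T = 97.0 °C

α₁L₁ = 3.19495×10⁻⁵ m/K, α₂L₂ = 2.183123×10⁻⁵ m/K → total 5.378073×10⁻⁵ m/K
ΔT = g/(α₁L₁+α₂L₂) = 4.18×10⁻³ / 5.378073×10⁻⁵ = 77.723 K
T = 19.3 + 77.723 = 97.023 °C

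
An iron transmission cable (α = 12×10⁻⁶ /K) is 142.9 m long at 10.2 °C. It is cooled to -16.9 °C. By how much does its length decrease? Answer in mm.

ΔL = 46.5 mm

|ΔT| = |-16.9 − 10.2| = 27.1 K
ΔL = αL₀ΔT = (12×10⁻⁶)(142.9)(27.1) = 4.65×10⁻² m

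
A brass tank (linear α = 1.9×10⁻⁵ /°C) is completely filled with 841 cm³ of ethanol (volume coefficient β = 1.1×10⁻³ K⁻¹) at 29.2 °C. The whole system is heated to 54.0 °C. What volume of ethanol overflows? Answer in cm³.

The tank also expands: β_container ≈ 3α = 5.7×10⁻⁵ /K
Net overflow = V₀(β_liq − 3α_cont)ΔT
β − 3α = 1.10×10⁻³ − 5.7×10⁻⁵ = 1.043×10⁻³ /K; ΔT = 24.8 K
ΔV = 841 × 1.043×10⁻³ × 24.8 = 21.8 cm³

21.8 cm³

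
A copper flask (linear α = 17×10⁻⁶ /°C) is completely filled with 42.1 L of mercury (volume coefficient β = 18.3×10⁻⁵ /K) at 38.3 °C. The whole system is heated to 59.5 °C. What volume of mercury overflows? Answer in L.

0.118 L

The flask also expands: β_container ≈ 3α = 5.1×10⁻⁵ /K
Net overflow = V₀(β_liq − 3α_cont)ΔT
β − 3α = 1.83×10⁻⁴ − 5.1×10⁻⁵ = 1.32×10⁻⁴ /K; ΔT = 21.2 K
ΔV = 42.1 × 1.32×10⁻⁴ × 21.2 = 0.118 L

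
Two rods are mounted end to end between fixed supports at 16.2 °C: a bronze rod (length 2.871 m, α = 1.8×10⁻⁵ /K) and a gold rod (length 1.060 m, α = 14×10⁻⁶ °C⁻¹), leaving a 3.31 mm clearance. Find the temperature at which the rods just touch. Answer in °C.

T = 66.0 °C

Gap closes when ΔL₁ + ΔL₂ = 3.31 mm = 3.31×10⁻³ m
(α₁L₁ + α₂L₂)ΔT = g
α₁L₁ + α₂L₂ = 1.8×10⁻⁵×2.871 + 14×10⁻⁶×1.060 = 6.6518×10⁻⁵ m/K
ΔT = 3.31×10⁻³ / 6.6518×10⁻⁵ = 49.761 K
T = 16.2 + 49.761 = 65.961 °C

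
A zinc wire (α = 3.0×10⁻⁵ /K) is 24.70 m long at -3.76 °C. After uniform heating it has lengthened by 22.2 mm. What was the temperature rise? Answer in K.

ΔL = αL₀ΔT ⇒ ΔT = ΔL / (αL₀)
ΔT = 22.2×10⁻³ m / (3.0×10⁻⁵ × 24.70 m) = 29.960 K

ΔT = 30.0 K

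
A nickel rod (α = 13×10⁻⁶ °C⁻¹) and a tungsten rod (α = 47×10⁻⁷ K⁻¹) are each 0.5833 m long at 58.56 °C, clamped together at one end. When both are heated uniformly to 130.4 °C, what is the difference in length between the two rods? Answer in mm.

0.348 mm

ΔT = 71.84 K
nickel: ΔL = 13×10⁻⁶ × 0.5833 m × 71.84 = 5.4476×10⁻⁴ m = 0.54476 mm
tungsten: ΔL = 47×10⁻⁷ × 0.5833 m × 71.84 = 1.9695×10⁻⁴ m = 0.19695 mm
difference = 0.54476 − 0.19695 = 0.34781 mm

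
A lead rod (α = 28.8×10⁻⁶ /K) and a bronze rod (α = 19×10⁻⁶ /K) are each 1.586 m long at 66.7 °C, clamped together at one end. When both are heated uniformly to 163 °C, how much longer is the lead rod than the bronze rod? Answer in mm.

ΔT = 96.3 K
lead: ΔL = 28.8×10⁻⁶ × 1.586 m × 96.3 = 4.3987×10⁻³ m = 4.3987 mm
bronze: ΔL = 19×10⁻⁶ × 1.586 m × 96.3 = 2.9019×10⁻³ m = 2.9019 mm
difference = 4.3987 − 2.9019 = 1.4968 mm

1.50 mm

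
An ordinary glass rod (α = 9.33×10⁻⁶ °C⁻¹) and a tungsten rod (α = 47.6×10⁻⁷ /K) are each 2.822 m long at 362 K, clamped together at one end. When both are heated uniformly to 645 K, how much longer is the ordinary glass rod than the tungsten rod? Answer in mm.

ΔT = 283 K
ordinary glass: ΔL = 9.33×10⁻⁶ × 2.822 m × 283 = 7.4512×10⁻³ m = 7.4512 mm
tungsten: ΔL = 47.6×10⁻⁷ × 2.822 m × 283 = 3.8015×10⁻³ m = 3.8015 mm
difference = 7.4512 − 3.8015 = 3.6497 mm

3.65 mm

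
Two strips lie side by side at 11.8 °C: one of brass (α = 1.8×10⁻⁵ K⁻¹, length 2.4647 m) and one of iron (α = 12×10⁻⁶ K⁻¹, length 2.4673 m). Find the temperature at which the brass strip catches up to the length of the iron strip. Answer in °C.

T = 188.0 °C

Equal length when α₁L₁ΔT − α₂L₂ΔT = L₂ − L₁ = 2.60×10⁻³ m
α₁L₁ = 4.43646×10⁻⁵, α₂L₂ = 2.96076×10⁻⁵ → Δ(αL) = 1.4757×10⁻⁵ m/K
ΔT = 2.60×10⁻³ / 1.4757×10⁻⁵ = 176.188 K, so T = 11.8 + 176.188 = 187.988 °C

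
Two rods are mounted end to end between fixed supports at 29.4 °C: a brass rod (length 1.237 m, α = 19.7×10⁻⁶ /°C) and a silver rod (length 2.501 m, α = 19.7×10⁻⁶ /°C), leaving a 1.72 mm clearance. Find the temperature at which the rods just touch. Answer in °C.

T = 52.8 °C

Gap closes when ΔL₁ + ΔL₂ = 1.72 mm = 1.72×10⁻³ m
(α₁L₁ + α₂L₂)ΔT = g
α₁L₁ + α₂L₂ = 19.7×10⁻⁶×1.237 + 19.7×10⁻⁶×2.501 = 7.36386×10⁻⁵ m/K
ΔT = 1.72×10⁻³ / 7.36386×10⁻⁵ = 23.357 K
T = 29.4 + 23.357 = 52.757 °C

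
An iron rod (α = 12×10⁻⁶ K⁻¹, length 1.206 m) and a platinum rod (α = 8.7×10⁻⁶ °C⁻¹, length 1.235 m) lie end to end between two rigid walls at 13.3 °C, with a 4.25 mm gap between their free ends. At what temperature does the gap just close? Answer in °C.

Gap closes when ΔL₁ + ΔL₂ = 4.25 mm = 4.25×10⁻³ m
(α₁L₁ + α₂L₂)ΔT = g
α₁L₁ + α₂L₂ = 12×10⁻⁶×1.206 + 8.7×10⁻⁶×1.235 = 2.52165×10⁻⁵ m/K
ΔT = 4.25×10⁻³ / 2.52165×10⁻⁵ = 168.54 K
T = 13.3 + 168.54 = 181.84 °C

T = 182 °C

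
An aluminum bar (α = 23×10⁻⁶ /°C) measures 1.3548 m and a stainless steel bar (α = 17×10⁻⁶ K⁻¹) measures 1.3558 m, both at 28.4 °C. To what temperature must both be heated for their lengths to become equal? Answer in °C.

T = 151.7 °C

L₁(1 + α₁ΔT) = L₂(1 + α₂ΔT) ⇒ ΔT = (L₂ − L₁)/(α₁L₁ − α₂L₂)
L₂ − L₁ = 1.3558 − 1.3548 = 1.00×10⁻³ m
α₁L₁ − α₂L₂ = 23×10⁻⁶×1.3548 − 17×10⁻⁶×1.3558 = 8.1118×10⁻⁶ m/K
ΔT = 1.00×10⁻³ / 8.1118×10⁻⁶ = 123.277 K
T = 28.4 + 123.277 = 151.677 °C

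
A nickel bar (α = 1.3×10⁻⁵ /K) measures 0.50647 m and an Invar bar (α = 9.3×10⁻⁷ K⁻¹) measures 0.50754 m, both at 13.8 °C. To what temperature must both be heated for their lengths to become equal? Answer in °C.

T = 188.9 °C

L₁(1 + α₁ΔT) = L₂(1 + α₂ΔT) ⇒ ΔT = (L₂ − L₁)/(α₁L₁ − α₂L₂)
L₂ − L₁ = 0.50754 − 0.50647 = 1.07×10⁻³ m
α₁L₁ − α₂L₂ = 1.3×10⁻⁵×0.50647 − 9.3×10⁻⁷×0.50754 = 6.1120978×10⁻⁶ m/K
ΔT = 1.07×10⁻³ / 6.1120978×10⁻⁶ = 175.063 K
T = 13.8 + 175.063 = 188.863 °C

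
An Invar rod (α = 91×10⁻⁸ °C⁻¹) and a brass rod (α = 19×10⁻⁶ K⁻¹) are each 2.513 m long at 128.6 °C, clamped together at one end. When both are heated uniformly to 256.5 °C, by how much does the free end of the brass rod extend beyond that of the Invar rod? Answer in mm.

ΔT = 127.9 K
Invar: ΔL = 91×10⁻⁸ × 2.513 m × 127.9 = 2.9249×10⁻⁴ m = 0.29249 mm
brass: ΔL = 19×10⁻⁶ × 2.513 m × 127.9 = 6.1068×10⁻³ m = 6.1068 mm
difference = 6.1068 − 0.29249 = 5.81431 mm

5.81 mm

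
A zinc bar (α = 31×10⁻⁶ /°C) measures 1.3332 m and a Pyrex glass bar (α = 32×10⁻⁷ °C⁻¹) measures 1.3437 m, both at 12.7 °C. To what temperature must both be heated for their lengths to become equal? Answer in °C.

T = 296.3 °C

Equal length when α₁L₁ΔT − α₂L₂ΔT = L₂ − L₁ = 1.05×10⁻² m
α₁L₁ = 4.13292×10⁻⁵, α₂L₂ = 4.29984×10⁻⁶ → Δ(αL) = 3.702936×10⁻⁵ m/K
ΔT = 1.05×10⁻² / 3.702936×10⁻⁵ = 283.559 K, so T = 12.7 + 283.559 = 296.259 °C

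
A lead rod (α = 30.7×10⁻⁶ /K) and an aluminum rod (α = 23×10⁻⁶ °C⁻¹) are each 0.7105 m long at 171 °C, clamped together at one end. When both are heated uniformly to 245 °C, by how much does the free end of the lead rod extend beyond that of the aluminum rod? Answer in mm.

ΔT = 74 K
lead: ΔL = 30.7×10⁻⁶ × 0.7105 m × 74 = 1.6141×10⁻³ m = 1.6141 mm
aluminum: ΔL = 23×10⁻⁶ × 0.7105 m × 74 = 1.2093×10⁻³ m = 1.2093 mm
difference = 1.6141 − 1.2093 = 0.4048 mm

0.405 mm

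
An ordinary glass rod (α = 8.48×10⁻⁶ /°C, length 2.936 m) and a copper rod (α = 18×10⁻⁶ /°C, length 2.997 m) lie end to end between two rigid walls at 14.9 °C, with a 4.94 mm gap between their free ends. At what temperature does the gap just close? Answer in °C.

Gap closes when ΔL₁ + ΔL₂ = 4.94 mm = 4.94×10⁻³ m
(α₁L₁ + α₂L₂)ΔT = g
α₁L₁ + α₂L₂ = 8.48×10⁻⁶×2.936 + 18×10⁻⁶×2.997 = 7.884328×10⁻⁵ m/K
ΔT = 4.94×10⁻³ / 7.884328×10⁻⁵ = 62.656 K
T = 14.9 + 62.656 = 77.556 °C

T = 77.6 °C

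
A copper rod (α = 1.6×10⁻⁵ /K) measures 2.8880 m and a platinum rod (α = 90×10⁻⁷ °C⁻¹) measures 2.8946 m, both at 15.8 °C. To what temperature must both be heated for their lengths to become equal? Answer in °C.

L₁(1 + α₁ΔT) = L₂(1 + α₂ΔT) ⇒ ΔT = (L₂ − L₁)/(α₁L₁ − α₂L₂)
L₂ − L₁ = 2.8946 − 2.8880 = 6.60×10⁻³ m
α₁L₁ − α₂L₂ = 1.6×10⁻⁵×2.8880 − 90×10⁻⁷×2.8946 = 2.01566×10⁻⁵ m/K
ΔT = 6.60×10⁻³ / 2.01566×10⁻⁵ = 327.436 K
T = 15.8 + 327.436 = 343.236 °C

T = 343.2 °C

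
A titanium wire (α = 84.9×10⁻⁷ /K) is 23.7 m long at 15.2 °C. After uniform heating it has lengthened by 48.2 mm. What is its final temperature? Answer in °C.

ΔL = αL₀ΔT ⇒ ΔT = ΔL / (αL₀)
ΔT = 48.2×10⁻³ m / (84.9×10⁻⁷ × 23.7 m) = 239.55 K
T = 15.2 + 239.55 = 254.75 °C

T = 255 °C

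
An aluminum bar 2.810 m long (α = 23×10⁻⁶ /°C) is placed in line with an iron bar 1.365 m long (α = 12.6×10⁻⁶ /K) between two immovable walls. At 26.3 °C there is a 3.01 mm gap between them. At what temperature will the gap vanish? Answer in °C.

T = 63.1 °C

Gap closes when ΔL₁ + ΔL₂ = 3.01 mm = 3.01×10⁻³ m
(α₁L₁ + α₂L₂)ΔT = g
α₁L₁ + α₂L₂ = 23×10⁻⁶×2.810 + 12.6×10⁻⁶×1.365 = 8.1829×10⁻⁵ m/K
ΔT = 3.01×10⁻³ / 8.1829×10⁻⁵ = 36.784 K
T = 26.3 + 36.784 = 63.084 °C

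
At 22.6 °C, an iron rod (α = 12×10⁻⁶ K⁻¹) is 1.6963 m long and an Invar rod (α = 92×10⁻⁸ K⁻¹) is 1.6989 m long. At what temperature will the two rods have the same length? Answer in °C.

L₁(1 + α₁ΔT) = L₂(1 + α₂ΔT) ⇒ ΔT = (L₂ − L₁)/(α₁L₁ − α₂L₂)
L₂ − L₁ = 1.6989 − 1.6963 = 2.60×10⁻³ m
α₁L₁ − α₂L₂ = 12×10⁻⁶×1.6963 − 92×10⁻⁸×1.6989 = 1.8792612×10⁻⁵ m/K
ΔT = 2.60×10⁻³ / 1.8792612×10⁻⁵ = 138.352 K
T = 22.6 + 138.352 = 160.952 °C

T = 161.0 °C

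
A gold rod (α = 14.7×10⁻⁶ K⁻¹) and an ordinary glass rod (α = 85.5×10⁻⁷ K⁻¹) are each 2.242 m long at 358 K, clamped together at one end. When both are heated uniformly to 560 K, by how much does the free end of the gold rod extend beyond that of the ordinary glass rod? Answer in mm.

ΔT = 202 K
gold: ΔL = 14.7×10⁻⁶ × 2.242 m × 202 = 6.6574×10⁻³ m = 6.6574 mm
ordinary glass: ΔL = 85.5×10⁻⁷ × 2.242 m × 202 = 3.8722×10⁻³ m = 3.8722 mm
difference = 6.6574 − 3.8722 = 2.7852 mm

2.79 mm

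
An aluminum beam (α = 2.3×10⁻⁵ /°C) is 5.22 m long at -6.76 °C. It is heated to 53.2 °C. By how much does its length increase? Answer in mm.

ΔL = 7.20 mm

|ΔT| = |53.2 − (-6.76)| = 59.96 K
ΔL = αL₀ΔT = (2.3×10⁻⁵)(5.22)(59.96) = 7.20×10⁻³ m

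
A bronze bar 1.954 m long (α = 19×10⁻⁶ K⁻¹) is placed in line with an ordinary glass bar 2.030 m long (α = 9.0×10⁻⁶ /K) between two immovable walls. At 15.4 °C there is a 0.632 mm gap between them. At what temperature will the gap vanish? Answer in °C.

T = 26.8 °C

Gap closes when ΔL₁ + ΔL₂ = 0.632 mm = 6.32×10⁻⁴ m
(α₁L₁ + α₂L₂)ΔT = g
α₁L₁ + α₂L₂ = 19×10⁻⁶×1.954 + 9.0×10⁻⁶×2.030 = 5.5396×10⁻⁵ m/K
ΔT = 6.32×10⁻⁴ / 5.5396×10⁻⁵ = 11.409 K
T = 15.4 + 11.409 = 26.809 °C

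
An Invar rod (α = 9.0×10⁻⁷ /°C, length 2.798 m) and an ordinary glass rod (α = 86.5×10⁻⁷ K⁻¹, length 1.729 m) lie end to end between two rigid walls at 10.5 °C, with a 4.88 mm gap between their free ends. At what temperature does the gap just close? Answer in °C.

α₁L₁ = 2.5182×10⁻⁶ m/K, α₂L₂ = 1.495585×10⁻⁵ m/K → total 1.747405×10⁻⁵ m/K
ΔT = g/(α₁L₁+α₂L₂) = 4.88×10⁻³ / 1.747405×10⁻⁵ = 279.27 K
T = 10.5 + 279.27 = 289.77 °C

T = 290 °C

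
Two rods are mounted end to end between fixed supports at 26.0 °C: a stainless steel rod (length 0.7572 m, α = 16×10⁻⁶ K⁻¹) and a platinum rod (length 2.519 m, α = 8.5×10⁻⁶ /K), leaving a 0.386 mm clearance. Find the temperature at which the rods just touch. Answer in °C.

T = 37.5 °C

Gap closes when ΔL₁ + ΔL₂ = 0.386 mm = 3.86×10⁻⁴ m
(α₁L₁ + α₂L₂)ΔT = g
α₁L₁ + α₂L₂ = 16×10⁻⁶×0.7572 + 8.5×10⁻⁶×2.519 = 3.35267×10⁻⁵ m/K
ΔT = 3.86×10⁻⁴ / 3.35267×10⁻⁵ = 11.513 K
T = 26.0 + 11.513 = 37.513 °C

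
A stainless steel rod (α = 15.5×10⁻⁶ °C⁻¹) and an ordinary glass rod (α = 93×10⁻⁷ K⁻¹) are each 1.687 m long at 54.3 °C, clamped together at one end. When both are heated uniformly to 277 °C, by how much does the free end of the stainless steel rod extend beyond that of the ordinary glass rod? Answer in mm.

2.33 mm

ΔT = 222.7 K
stainless steel: ΔL = 15.5×10⁻⁶ × 1.687 m × 222.7 = 5.8233×10⁻³ m = 5.8233 mm
ordinary glass: ΔL = 93×10⁻⁷ × 1.687 m × 222.7 = 3.4940×10⁻³ m = 3.4940 mm
difference = 5.8233 − 3.4940 = 2.3293 mm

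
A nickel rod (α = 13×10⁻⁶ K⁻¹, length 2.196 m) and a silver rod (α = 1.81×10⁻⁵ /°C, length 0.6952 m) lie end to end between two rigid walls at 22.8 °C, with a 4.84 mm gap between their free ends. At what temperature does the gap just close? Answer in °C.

T = 140 °C

Gap closes when ΔL₁ + ΔL₂ = 4.84 mm = 4.84×10⁻³ m
(α₁L₁ + α₂L₂)ΔT = g
α₁L₁ + α₂L₂ = 13×10⁻⁶×2.196 + 1.81×10⁻⁵×0.6952 = 4.113112×10⁻⁵ m/K
ΔT = 4.84×10⁻³ / 4.113112×10⁻⁵ = 117.67 K
T = 22.8 + 117.67 = 140.47 °C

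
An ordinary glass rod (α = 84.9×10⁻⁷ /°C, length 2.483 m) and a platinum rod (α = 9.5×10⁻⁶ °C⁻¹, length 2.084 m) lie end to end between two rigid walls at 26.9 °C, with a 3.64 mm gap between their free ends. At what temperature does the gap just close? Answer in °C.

T = 116 °C

α₁L₁ = 2.108067×10⁻⁵ m/K, α₂L₂ = 1.9798×10⁻⁵ m/K → total 4.087867×10⁻⁵ m/K
ΔT = g/(α₁L₁+α₂L₂) = 3.64×10⁻³ / 4.087867×10⁻⁵ = 89.04 K
T = 26.9 + 89.04 = 115.94 °C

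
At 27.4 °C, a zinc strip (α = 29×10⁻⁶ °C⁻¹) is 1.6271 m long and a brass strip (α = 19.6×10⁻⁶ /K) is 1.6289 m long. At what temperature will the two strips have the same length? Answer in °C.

Equal length when α₁L₁ΔT − α₂L₂ΔT = L₂ − L₁ = 1.80×10⁻³ m
α₁L₁ = 4.71859×10⁻⁵, α₂L₂ = 3.192644×10⁻⁵ → Δ(αL) = 1.525946×10⁻⁵ m/K
ΔT = 1.80×10⁻³ / 1.525946×10⁻⁵ = 117.960 K, so T = 27.4 + 117.960 = 145.360 °C

T = 145.4 °C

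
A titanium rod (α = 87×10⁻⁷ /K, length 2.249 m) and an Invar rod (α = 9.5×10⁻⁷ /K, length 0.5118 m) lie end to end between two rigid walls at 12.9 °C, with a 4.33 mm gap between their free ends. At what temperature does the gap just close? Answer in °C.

α₁L₁ = 1.95663×10⁻⁵ m/K, α₂L₂ = 4.8621×10⁻⁷ m/K → total 2.005251×10⁻⁵ m/K
ΔT = g/(α₁L₁+α₂L₂) = 4.33×10⁻³ / 2.005251×10⁻⁵ = 215.93 K
T = 12.9 + 215.93 = 228.83 °C

T = 229 °C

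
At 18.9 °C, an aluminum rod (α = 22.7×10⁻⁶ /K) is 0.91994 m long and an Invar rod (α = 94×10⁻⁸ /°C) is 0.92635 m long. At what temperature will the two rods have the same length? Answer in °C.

T = 339.2 °C

L₁(1 + α₁ΔT) = L₂(1 + α₂ΔT) ⇒ ΔT = (L₂ − L₁)/(α₁L₁ − α₂L₂)
L₂ − L₁ = 0.92635 − 0.91994 = 6.41×10⁻³ m
α₁L₁ − α₂L₂ = 22.7×10⁻⁶×0.91994 − 94×10⁻⁸×0.92635 = 2.0011869×10⁻⁵ m/K
ΔT = 6.41×10⁻³ / 2.0011869×10⁻⁵ = 320.310 K
T = 18.9 + 320.310 = 339.210 °C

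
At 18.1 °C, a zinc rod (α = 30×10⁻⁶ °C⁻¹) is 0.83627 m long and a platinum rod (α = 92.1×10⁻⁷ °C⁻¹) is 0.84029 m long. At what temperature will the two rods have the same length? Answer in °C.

T = 249.8 °C

L₁(1 + α₁ΔT) = L₂(1 + α₂ΔT) ⇒ ΔT = (L₂ − L₁)/(α₁L₁ − α₂L₂)
L₂ − L₁ = 0.84029 − 0.83627 = 4.02×10⁻³ m
α₁L₁ − α₂L₂ = 30×10⁻⁶×0.83627 − 92.1×10⁻⁷×0.84029 = 1.73490291×10⁻⁵ m/K
ΔT = 4.02×10⁻³ / 1.73490291×10⁻⁵ = 231.713 K
T = 18.1 + 231.713 = 249.813 °C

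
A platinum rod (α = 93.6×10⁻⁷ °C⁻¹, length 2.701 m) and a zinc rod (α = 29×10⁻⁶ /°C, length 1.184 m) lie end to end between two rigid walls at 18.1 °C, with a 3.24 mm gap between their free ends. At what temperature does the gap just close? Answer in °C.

T = 72.4 °C

Gap closes when ΔL₁ + ΔL₂ = 3.24 mm = 3.24×10⁻³ m
(α₁L₁ + α₂L₂)ΔT = g
α₁L₁ + α₂L₂ = 93.6×10⁻⁷×2.701 + 29×10⁻⁶×1.184 = 5.961736×10⁻⁵ m/K
ΔT = 3.24×10⁻³ / 5.961736×10⁻⁵ = 54.347 K
T = 18.1 + 54.347 = 72.447 °C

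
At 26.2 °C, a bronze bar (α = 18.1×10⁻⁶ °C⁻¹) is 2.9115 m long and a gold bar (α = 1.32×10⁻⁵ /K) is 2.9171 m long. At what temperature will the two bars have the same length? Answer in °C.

L₁(1 + α₁ΔT) = L₂(1 + α₂ΔT) ⇒ ΔT = (L₂ − L₁)/(α₁L₁ − α₂L₂)
L₂ − L₁ = 2.9171 − 2.9115 = 5.60×10⁻³ m
α₁L₁ − α₂L₂ = 18.1×10⁻⁶×2.9115 − 1.32×10⁻⁵×2.9171 = 1.419243×10⁻⁵ m/K
ΔT = 5.60×10⁻³ / 1.419243×10⁻⁵ = 394.577 K
T = 26.2 + 394.577 = 420.777 °C

T = 420.8 °C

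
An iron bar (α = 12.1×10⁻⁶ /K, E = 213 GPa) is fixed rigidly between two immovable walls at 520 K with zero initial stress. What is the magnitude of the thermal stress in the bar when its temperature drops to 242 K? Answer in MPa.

Fully constrained: the free strain ε = αΔT is blocked, so σ = Eε = EαΔT.
|ΔT| = 278 K
σ = 213×10⁹ × 12.1×10⁻⁶ × 278 = 7.16×10⁸ Pa

σ = 716 MPa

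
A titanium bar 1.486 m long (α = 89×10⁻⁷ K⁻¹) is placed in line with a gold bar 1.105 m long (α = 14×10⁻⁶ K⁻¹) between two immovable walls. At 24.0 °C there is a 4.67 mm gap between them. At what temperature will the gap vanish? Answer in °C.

T = 187 °C

Gap closes when ΔL₁ + ΔL₂ = 4.67 mm = 4.67×10⁻³ m
(α₁L₁ + α₂L₂)ΔT = g
α₁L₁ + α₂L₂ = 89×10⁻⁷×1.486 + 14×10⁻⁶×1.105 = 2.86954×10⁻⁵ m/K
ΔT = 4.67×10⁻³ / 2.86954×10⁻⁵ = 162.74 K
T = 24.0 + 162.74 = 186.74 °C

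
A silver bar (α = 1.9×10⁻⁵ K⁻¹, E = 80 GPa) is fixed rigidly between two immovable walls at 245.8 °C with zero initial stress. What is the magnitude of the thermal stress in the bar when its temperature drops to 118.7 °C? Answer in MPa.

σ = 193 MPa

Fully constrained: the free strain ε = αΔT is blocked, so σ = Eε = EαΔT.
|ΔT| = 127.1 K
σ = 80.0×10⁹ × 1.9×10⁻⁵ × 127.1 = 1.93×10⁸ Pa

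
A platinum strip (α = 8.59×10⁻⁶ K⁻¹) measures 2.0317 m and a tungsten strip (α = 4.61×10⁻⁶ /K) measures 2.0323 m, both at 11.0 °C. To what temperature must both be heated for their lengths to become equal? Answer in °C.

T = 85.23 °C

L₁(1 + α₁ΔT) = L₂(1 + α₂ΔT) ⇒ ΔT = (L₂ − L₁)/(α₁L₁ − α₂L₂)
L₂ − L₁ = 2.0323 − 2.0317 = 6.00×10⁻⁴ m
α₁L₁ − α₂L₂ = 8.59×10⁻⁶×2.0317 − 4.61×10⁻⁶×2.0323 = 8.0834×10⁻⁶ m/K
ΔT = 6.00×10⁻⁴ / 8.0834×10⁻⁶ = 74.2262 K
T = 11.0 + 74.2262 = 85.2262 °C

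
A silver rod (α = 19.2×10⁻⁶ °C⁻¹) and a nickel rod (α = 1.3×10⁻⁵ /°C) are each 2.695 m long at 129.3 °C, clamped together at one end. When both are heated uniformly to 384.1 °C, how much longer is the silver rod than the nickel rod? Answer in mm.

ΔT = 254.8 K
silver: ΔL = 19.2×10⁻⁶ × 2.695 m × 254.8 = 1.3184×10⁻² m = 13.184 mm
nickel: ΔL = 1.3×10⁻⁵ × 2.695 m × 254.8 = 8.9269×10⁻³ m = 8.9269 mm
difference = 13.184 − 8.9269 = 4.2571 mm

4.26 mm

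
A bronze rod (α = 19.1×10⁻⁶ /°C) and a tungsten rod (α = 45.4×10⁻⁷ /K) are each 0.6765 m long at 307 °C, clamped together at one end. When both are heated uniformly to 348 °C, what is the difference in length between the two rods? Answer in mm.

ΔT = 41 K
bronze: ΔL = 19.1×10⁻⁶ × 0.6765 m × 41 = 5.2977×10⁻⁴ m = 0.52977 mm
tungsten: ΔL = 45.4×10⁻⁷ × 0.6765 m × 41 = 1.2592×10⁻⁴ m = 0.12592 mm
difference = 0.52977 − 0.12592 = 0.40385 mm

0.404 mm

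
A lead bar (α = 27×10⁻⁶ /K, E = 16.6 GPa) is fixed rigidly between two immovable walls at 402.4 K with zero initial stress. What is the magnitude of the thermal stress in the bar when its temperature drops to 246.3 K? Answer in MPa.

σ = 70.0 MPa

Fully constrained: the free strain ε = αΔT is blocked, so σ = Eε = EαΔT.
|ΔT| = 156.1 K
σ = 16.6×10⁹ × 27×10⁻⁶ × 156.1 = 7.00×10⁷ Pa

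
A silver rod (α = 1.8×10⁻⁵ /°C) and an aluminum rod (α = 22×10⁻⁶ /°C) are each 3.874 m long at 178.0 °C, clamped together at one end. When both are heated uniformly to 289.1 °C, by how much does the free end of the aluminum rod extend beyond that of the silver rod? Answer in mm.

1.72 mm

ΔT = 111.1 K
silver: ΔL = 1.8×10⁻⁵ × 3.874 m × 111.1 = 7.7472×10⁻³ m = 7.7472 mm
aluminum: ΔL = 22×10⁻⁶ × 3.874 m × 111.1 = 9.4688×10⁻³ m = 9.4688 mm
difference = 9.4688 − 7.7472 = 1.7216 mm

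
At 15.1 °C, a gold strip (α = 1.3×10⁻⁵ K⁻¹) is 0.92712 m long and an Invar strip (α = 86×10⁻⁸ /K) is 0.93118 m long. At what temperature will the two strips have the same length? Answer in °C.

T = 375.9 °C

L₁(1 + α₁ΔT) = L₂(1 + α₂ΔT) ⇒ ΔT = (L₂ − L₁)/(α₁L₁ − α₂L₂)
L₂ − L₁ = 0.93118 − 0.92712 = 4.06×10⁻³ m
α₁L₁ − α₂L₂ = 1.3×10⁻⁵×0.92712 − 86×10⁻⁸×0.93118 = 1.12517452×10⁻⁵ m/K
ΔT = 4.06×10⁻³ / 1.12517452×10⁻⁵ = 360.833 K
T = 15.1 + 360.833 = 375.933 °C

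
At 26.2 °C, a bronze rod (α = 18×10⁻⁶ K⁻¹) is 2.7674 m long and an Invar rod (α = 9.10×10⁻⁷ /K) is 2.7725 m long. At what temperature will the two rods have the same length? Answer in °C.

T = 134.0 °C

Equal length when α₁L₁ΔT − α₂L₂ΔT = L₂ − L₁ = 5.10×10⁻³ m
α₁L₁ = 4.98132×10⁻⁵, α₂L₂ = 2.522975×10⁻⁶ → Δ(αL) = 4.7290225×10⁻⁵ m/K
ΔT = 5.10×10⁻³ / 4.7290225×10⁻⁵ = 107.845 K, so T = 26.2 + 107.845 = 134.045 °C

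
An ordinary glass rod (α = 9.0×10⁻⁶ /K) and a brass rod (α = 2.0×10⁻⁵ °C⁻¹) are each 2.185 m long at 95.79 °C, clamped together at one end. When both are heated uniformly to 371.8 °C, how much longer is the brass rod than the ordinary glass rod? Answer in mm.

6.63 mm

ΔT = 276.01 K
ordinary glass: ΔL = 9.0×10⁻⁶ × 2.185 m × 276.01 = 5.4277×10⁻³ m = 5.4277 mm
brass: ΔL = 2.0×10⁻⁵ × 2.185 m × 276.01 = 1.2062×10⁻² m = 12.062 mm
difference = 12.062 − 5.4277 = 6.6343 mm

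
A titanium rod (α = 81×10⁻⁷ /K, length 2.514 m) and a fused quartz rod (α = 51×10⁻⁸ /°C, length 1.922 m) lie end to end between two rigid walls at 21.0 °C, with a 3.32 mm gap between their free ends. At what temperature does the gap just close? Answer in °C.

Gap closes when ΔL₁ + ΔL₂ = 3.32 mm = 3.32×10⁻³ m
(α₁L₁ + α₂L₂)ΔT = g
α₁L₁ + α₂L₂ = 81×10⁻⁷×2.514 + 51×10⁻⁸×1.922 = 2.134362×10⁻⁵ m/K
ΔT = 3.32×10⁻³ / 2.134362×10⁻⁵ = 155.55 K
T = 21.0 + 155.55 = 176.55 °C

T = 177 °C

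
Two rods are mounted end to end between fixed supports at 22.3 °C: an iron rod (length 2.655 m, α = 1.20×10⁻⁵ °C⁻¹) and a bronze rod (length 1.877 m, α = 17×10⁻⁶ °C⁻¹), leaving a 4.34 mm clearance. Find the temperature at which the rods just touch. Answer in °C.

T = 90.4 °C

α₁L₁ = 3.186×10⁻⁵ m/K, α₂L₂ = 3.1909×10⁻⁵ m/K → total 6.3769×10⁻⁵ m/K
ΔT = g/(α₁L₁+α₂L₂) = 4.34×10⁻³ / 6.3769×10⁻⁵ = 68.058 K
T = 22.3 + 68.058 = 90.358 °C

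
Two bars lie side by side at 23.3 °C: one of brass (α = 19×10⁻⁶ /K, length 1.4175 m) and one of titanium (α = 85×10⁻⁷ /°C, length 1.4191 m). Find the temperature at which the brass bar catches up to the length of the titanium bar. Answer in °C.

T = 130.9 °C

Equal length when α₁L₁ΔT − α₂L₂ΔT = L₂ − L₁ = 1.60×10⁻³ m
α₁L₁ = 2.69325×10⁻⁵, α₂L₂ = 1.206235×10⁻⁵ → Δ(αL) = 1.487015×10⁻⁵ m/K
ΔT = 1.60×10⁻³ / 1.487015×10⁻⁵ = 107.598 K, so T = 23.3 + 107.598 = 130.898 °C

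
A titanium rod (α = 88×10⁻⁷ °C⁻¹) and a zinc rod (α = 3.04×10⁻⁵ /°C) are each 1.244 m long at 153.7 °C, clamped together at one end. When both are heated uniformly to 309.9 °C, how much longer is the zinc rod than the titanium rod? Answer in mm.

ΔT = 156.2 K
titanium: ΔL = 88×10⁻⁷ × 1.244 m × 156.2 = 1.7100×10⁻³ m = 1.7100 mm
zinc: ΔL = 3.04×10⁻⁵ × 1.244 m × 156.2 = 5.9071×10⁻³ m = 5.9071 mm
difference = 5.9071 − 1.7100 = 4.1971 mm

4.20 mm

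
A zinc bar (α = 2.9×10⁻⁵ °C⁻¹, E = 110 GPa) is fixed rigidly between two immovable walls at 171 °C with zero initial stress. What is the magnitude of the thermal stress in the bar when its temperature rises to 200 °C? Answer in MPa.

σ = 92.5 MPa

Fully constrained: the free strain ε = αΔT is blocked, so σ = Eε = EαΔT.
|ΔT| = 29 K
σ = 110×10⁹ × 2.9×10⁻⁵ × 29 = 9.25×10⁷ Pa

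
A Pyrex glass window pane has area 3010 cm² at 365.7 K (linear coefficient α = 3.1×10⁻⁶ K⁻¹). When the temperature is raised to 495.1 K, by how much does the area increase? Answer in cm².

Area coefficient ≈ 2α; |ΔT| = 129.4 K
ΔA = 2αA₀ΔT = 2(3.1×10⁻⁶)(3010)(129.4) = 2.41 cm²

ΔA = 2.41 cm²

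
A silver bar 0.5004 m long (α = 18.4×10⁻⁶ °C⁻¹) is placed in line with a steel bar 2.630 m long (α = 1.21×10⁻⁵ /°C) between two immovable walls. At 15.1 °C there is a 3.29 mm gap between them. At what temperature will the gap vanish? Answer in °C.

T = 95.3 °C

α₁L₁ = 9.20736×10⁻⁶ m/K, α₂L₂ = 3.1823×10⁻⁵ m/K → total 4.103036×10⁻⁵ m/K
ΔT = g/(α₁L₁+α₂L₂) = 3.29×10⁻³ / 4.103036×10⁻⁵ = 80.185 K
T = 15.1 + 80.185 = 95.285 °C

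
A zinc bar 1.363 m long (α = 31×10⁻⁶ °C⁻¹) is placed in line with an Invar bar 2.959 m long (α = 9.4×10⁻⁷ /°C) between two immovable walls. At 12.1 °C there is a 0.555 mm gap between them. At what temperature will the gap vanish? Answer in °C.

α₁L₁ = 4.2253×10⁻⁵ m/K, α₂L₂ = 2.78146×10⁻⁶ m/K → total 4.503446×10⁻⁵ m/K
ΔT = g/(α₁L₁+α₂L₂) = 5.55×10⁻⁴ / 4.503446×10⁻⁵ = 12.324 K
T = 12.1 + 12.324 = 24.424 °C

T = 24.4 °C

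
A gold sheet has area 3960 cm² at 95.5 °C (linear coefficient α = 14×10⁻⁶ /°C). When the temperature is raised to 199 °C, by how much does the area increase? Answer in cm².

Area coefficient ≈ 2α; |ΔT| = 103.5 K
ΔA = 2αA₀ΔT = 2(14×10⁻⁶)(3960)(103.5) = 11.5 cm²

ΔA = 11.5 cm²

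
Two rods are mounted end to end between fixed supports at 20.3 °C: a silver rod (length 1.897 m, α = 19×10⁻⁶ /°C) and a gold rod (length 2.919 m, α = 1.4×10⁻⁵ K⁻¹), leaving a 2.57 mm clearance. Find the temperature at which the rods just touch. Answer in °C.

Gap closes when ΔL₁ + ΔL₂ = 2.57 mm = 2.57×10⁻³ m
(α₁L₁ + α₂L₂)ΔT = g
α₁L₁ + α₂L₂ = 19×10⁻⁶×1.897 + 1.4×10⁻⁵×2.919 = 7.6909×10⁻⁵ m/K
ΔT = 2.57×10⁻³ / 7.6909×10⁻⁵ = 33.416 K
T = 20.3 + 33.416 = 53.716 °C

T = 53.7 °C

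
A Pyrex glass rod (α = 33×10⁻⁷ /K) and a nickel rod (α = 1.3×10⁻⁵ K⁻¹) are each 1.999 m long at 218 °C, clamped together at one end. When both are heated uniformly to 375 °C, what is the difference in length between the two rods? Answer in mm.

ΔT = 157 K
Pyrex glass: ΔL = 33×10⁻⁷ × 1.999 m × 157 = 1.0357×10⁻³ m = 1.0357 mm
nickel: ΔL = 1.3×10⁻⁵ × 1.999 m × 157 = 4.0800×10⁻³ m = 4.0800 mm
difference = 4.0800 − 1.0357 = 3.0443 mm

3.04 mm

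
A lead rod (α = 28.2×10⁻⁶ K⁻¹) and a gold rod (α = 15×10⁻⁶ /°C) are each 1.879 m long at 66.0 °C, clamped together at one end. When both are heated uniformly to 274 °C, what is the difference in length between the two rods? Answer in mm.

5.16 mm

ΔT = 208.0 K
lead: ΔL = 28.2×10⁻⁶ × 1.879 m × 208.0 = 1.1021×10⁻² m = 11.021 mm
gold: ΔL = 15×10⁻⁶ × 1.879 m × 208.0 = 5.8625×10⁻³ m = 5.8625 mm
difference = 11.021 − 5.8625 = 5.1585 mm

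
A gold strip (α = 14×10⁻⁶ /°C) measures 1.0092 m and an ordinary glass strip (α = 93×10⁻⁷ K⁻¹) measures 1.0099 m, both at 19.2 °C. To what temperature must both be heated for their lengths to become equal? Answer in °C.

T = 167.0 °C

L₁(1 + α₁ΔT) = L₂(1 + α₂ΔT) ⇒ ΔT = (L₂ − L₁)/(α₁L₁ − α₂L₂)
L₂ − L₁ = 1.0099 − 1.0092 = 7.00×10⁻⁴ m
α₁L₁ − α₂L₂ = 14×10⁻⁶×1.0092 − 93×10⁻⁷×1.0099 = 4.73673×10⁻⁶ m/K
ΔT = 7.00×10⁻⁴ / 4.73673×10⁻⁶ = 147.781 K
T = 19.2 + 147.781 = 166.981 °C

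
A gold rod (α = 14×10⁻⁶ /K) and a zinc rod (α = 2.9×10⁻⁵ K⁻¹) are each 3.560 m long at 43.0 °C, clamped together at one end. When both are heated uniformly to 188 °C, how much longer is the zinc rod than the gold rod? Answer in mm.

7.74 mm

ΔT = 145.0 K
gold: ΔL = 14×10⁻⁶ × 3.560 m × 145.0 = 7.2268×10⁻³ m = 7.2268 mm
zinc: ΔL = 2.9×10⁻⁵ × 3.560 m × 145.0 = 1.4970×10⁻² m = 14.970 mm
difference = 14.970 − 7.2268 = 7.7432 mm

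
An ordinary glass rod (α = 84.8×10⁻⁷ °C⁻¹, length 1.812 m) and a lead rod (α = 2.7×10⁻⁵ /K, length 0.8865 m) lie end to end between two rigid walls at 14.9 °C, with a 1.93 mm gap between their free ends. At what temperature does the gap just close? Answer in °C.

α₁L₁ = 1.536576×10⁻⁵ m/K, α₂L₂ = 2.39355×10⁻⁵ m/K → total 3.930126×10⁻⁵ m/K
ΔT = g/(α₁L₁+α₂L₂) = 1.93×10⁻³ / 3.930126×10⁻⁵ = 49.108 K
T = 14.9 + 49.108 = 64.008 °C

T = 64.0 °C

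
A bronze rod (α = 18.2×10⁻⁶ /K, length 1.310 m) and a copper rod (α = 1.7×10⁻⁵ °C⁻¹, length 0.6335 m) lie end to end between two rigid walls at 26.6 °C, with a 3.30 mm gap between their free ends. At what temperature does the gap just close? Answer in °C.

α₁L₁ = 2.3842×10⁻⁵ m/K, α₂L₂ = 1.07695×10⁻⁵ m/K → total 3.46115×10⁻⁵ m/K
ΔT = g/(α₁L₁+α₂L₂) = 3.30×10⁻³ / 3.46115×10⁻⁵ = 95.34 K
T = 26.6 + 95.34 = 121.94 °C

T = 122 °C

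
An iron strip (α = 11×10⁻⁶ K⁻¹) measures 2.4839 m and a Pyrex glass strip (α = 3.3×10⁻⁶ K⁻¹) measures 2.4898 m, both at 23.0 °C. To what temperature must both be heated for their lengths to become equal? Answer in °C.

T = 331.8 °C

Equal length when α₁L₁ΔT − α₂L₂ΔT = L₂ − L₁ = 5.90×10⁻³ m
α₁L₁ = 2.73229×10⁻⁵, α₂L₂ = 8.21634×10⁻⁶ → Δ(αL) = 1.910656×10⁻⁵ m/K
ΔT = 5.90×10⁻³ / 1.910656×10⁻⁵ = 308.794 K, so T = 23.0 + 308.794 = 331.794 °C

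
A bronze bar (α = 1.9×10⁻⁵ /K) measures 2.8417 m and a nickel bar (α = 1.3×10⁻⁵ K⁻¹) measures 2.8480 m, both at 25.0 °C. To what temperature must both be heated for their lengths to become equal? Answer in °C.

Equal length when α₁L₁ΔT − α₂L₂ΔT = L₂ − L₁ = 6.30×10⁻³ m
α₁L₁ = 5.39923×10⁻⁵, α₂L₂ = 3.7024×10⁻⁵ → Δ(αL) = 1.69683×10⁻⁵ m/K
ΔT = 6.30×10⁻³ / 1.69683×10⁻⁵ = 371.281 K, so T = 25.0 + 371.281 = 396.281 °C

T = 396.3 °C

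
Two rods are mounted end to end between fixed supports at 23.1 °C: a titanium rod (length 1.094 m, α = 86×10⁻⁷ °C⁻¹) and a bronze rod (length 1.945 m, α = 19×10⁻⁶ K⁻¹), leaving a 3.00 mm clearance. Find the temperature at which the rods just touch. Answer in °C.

T = 87.8 °C

Gap closes when ΔL₁ + ΔL₂ = 3.00 mm = 3.00×10⁻³ m
(α₁L₁ + α₂L₂)ΔT = g
α₁L₁ + α₂L₂ = 86×10⁻⁷×1.094 + 19×10⁻⁶×1.945 = 4.63634×10⁻⁵ m/K
ΔT = 3.00×10⁻³ / 4.63634×10⁻⁵ = 64.706 K
T = 23.1 + 64.706 = 87.806 °C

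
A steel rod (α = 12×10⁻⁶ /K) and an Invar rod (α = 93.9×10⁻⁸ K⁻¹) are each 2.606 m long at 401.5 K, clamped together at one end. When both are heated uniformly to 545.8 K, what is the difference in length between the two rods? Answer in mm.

ΔT = 144.3 K
steel: ΔL = 12×10⁻⁶ × 2.606 m × 144.3 = 4.5125×10⁻³ m = 4.5125 mm
Invar: ΔL = 93.9×10⁻⁸ × 2.606 m × 144.3 = 3.5311×10⁻⁴ m = 0.35311 mm
difference = 4.5125 − 0.35311 = 4.15939 mm

4.16 mm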